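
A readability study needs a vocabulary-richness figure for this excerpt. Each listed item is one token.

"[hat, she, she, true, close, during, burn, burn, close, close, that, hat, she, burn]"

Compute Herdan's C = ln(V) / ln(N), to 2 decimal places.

0.74

N = 14, V = 7.
ln(V) = 1.945910, ln(N) = 2.639057
C = 1.945910 / 2.639057 = 0.74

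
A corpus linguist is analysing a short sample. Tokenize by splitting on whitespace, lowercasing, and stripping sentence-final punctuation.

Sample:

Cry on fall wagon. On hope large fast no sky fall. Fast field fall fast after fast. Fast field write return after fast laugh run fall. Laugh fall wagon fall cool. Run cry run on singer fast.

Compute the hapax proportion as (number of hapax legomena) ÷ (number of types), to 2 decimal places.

Frequencies: fast:7, fall:6, on:3, run:3, cry:2, wagon:2, field:2, after:2, laugh:2, hope:1, large:1, no:1, sky:1, write:1, return:1, cool:1, singer:1
Hapax count = 8; type count = 17.
Ratio = 8 / 17 = 0.47

0.47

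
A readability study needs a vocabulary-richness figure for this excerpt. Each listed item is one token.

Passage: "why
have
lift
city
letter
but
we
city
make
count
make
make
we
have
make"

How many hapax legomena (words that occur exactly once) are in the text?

5

Frequencies: make:4, have:2, city:2, we:2, why:1, lift:1, letter:1, but:1, count:1
Hapax (freq=1): but, count, letter, lift, why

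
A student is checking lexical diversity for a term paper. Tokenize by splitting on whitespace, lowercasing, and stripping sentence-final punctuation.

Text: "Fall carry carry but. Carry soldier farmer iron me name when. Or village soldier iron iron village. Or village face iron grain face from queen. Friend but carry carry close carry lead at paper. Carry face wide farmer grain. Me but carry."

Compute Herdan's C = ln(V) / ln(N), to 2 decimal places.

N = 42, V = 21.
ln(V) = 3.044522, ln(N) = 3.737670
C = 3.044522 / 3.737670 = 0.81

0.81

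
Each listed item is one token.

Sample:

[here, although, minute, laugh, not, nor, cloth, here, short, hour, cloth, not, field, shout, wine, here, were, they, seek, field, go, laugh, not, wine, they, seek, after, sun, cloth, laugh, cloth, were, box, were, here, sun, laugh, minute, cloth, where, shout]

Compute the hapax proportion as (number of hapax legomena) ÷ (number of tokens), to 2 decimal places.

Frequencies: cloth:5, here:4, laugh:4, not:3, were:3, minute:2, field:2, shout:2, wine:2, they:2, seek:2, sun:2, although:1, nor:1, short:1, hour:1, go:1, after:1, box:1, where:1
Hapax count = 8; token count = 41.
Ratio = 8 / 41 = 0.20

0.20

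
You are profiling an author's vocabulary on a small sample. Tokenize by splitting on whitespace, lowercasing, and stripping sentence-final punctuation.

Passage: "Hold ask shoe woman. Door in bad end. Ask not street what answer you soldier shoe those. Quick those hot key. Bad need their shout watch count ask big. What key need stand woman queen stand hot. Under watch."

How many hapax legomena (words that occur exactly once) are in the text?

Frequencies: ask:3, shoe:2, woman:2, bad:2, what:2, those:2, hot:2, key:2, need:2, watch:2, stand:2, hold:1, door:1, in:1, end:1, not:1, street:1, answer:1, you:1, soldier:1, … (7 more, each freq 1)
Hapax (freq=1): answer, big, count, door, end, hold, in, not, queen, quick, shout, soldier, street, their, under, you

16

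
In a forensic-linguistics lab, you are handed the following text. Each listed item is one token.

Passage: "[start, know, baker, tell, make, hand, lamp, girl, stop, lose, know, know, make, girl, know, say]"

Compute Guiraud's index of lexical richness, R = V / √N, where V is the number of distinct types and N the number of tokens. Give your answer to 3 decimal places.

2.750

N = 16, V = 11.
√N = 4.000000
R = 11 / 4.000000 = 2.750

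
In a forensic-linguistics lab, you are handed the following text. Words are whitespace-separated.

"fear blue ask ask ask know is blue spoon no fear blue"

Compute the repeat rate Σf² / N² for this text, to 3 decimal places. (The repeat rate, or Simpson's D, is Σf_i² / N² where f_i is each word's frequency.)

Frequencies: blue:3, ask:3, fear:2, know:1, is:1, spoon:1, no:1
Σf² = 26; N² = 144
Repeat rate = 26 / 144 = 0.181

0.181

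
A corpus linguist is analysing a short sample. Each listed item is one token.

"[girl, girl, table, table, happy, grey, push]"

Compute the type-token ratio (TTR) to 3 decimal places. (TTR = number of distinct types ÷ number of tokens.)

0.714

N = 7 tokens, V = 5 types.
TTR = V / N = 5 / 7 = 0.714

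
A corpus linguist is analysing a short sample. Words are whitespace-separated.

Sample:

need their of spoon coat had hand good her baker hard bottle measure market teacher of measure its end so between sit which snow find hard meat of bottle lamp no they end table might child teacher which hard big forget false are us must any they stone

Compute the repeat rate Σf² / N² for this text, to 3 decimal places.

Frequencies: of:3, hard:3, bottle:2, measure:2, teacher:2, end:2, which:2, they:2, need:1, their:1, spoon:1, coat:1, had:1, hand:1, good:1, her:1, baker:1, market:1, its:1, so:1, … (18 more, each freq 1)
Σf² = 72; N² = 2304
Repeat rate = 72 / 2304 = 0.031

0.031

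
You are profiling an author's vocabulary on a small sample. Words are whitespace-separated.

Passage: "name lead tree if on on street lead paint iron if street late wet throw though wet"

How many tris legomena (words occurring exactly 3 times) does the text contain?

0

Frequencies: lead:2, if:2, on:2, street:2, wet:2, name:1, tree:1, paint:1, iron:1, late:1, throw:1, though:1
Words with frequency 3: (none)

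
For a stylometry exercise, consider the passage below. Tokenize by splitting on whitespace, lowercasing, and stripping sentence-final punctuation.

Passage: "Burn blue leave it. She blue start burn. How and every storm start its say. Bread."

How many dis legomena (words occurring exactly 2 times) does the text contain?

Frequencies: burn:2, blue:2, start:2, leave:1, it:1, she:1, how:1, and:1, every:1, storm:1, its:1, say:1, bread:1
Words with frequency 2: blue, burn, start

3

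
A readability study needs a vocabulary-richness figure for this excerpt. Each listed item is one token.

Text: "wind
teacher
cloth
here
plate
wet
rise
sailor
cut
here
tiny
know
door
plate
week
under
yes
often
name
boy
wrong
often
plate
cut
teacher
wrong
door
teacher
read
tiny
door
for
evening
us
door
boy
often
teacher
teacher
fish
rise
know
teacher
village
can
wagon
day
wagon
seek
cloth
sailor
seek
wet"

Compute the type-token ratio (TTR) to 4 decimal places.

N = 53 tokens, V = 29 types.
TTR = V / N = 29 / 53 = 0.5472

0.5472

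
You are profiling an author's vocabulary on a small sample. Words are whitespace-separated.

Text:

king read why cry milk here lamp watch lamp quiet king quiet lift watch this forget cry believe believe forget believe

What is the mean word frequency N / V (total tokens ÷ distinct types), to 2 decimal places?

N = 21 tokens, V = 13 types.
Mean frequency = N / V = 21 / 13 = 1.62

1.62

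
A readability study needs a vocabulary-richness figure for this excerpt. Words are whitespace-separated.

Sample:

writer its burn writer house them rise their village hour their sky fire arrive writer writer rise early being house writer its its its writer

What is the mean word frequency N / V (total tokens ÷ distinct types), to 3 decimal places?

1.786

N = 25 tokens, V = 14 types.
Mean frequency = N / V = 25 / 14 = 1.786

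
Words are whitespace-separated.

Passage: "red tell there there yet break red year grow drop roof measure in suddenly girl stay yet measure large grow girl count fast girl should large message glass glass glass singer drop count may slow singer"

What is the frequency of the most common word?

Frequencies: girl:3, glass:3, red:2, there:2, yet:2, grow:2, drop:2, measure:2, large:2, count:2, singer:2, tell:1, break:1, year:1, roof:1, in:1, suddenly:1, stay:1, fast:1, should:1, … (3 more, each freq 1)
Most common: 'girl' with frequency 3.

3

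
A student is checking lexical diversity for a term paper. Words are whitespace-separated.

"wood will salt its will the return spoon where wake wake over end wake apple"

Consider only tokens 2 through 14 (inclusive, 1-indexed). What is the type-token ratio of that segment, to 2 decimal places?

0.77

Segment tokens 2–14: will, salt, its, will, the, return, spoon, where, wake, wake, over, end, wake
Segment N = 13, segment V = 10.
TTR = 10 / 13 = 0.77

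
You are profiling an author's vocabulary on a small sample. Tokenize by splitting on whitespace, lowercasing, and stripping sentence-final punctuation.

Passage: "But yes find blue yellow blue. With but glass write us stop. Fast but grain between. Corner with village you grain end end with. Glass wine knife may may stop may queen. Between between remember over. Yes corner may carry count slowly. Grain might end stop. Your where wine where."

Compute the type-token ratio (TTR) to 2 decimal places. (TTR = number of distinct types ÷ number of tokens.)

N = 50 tokens, V = 29 types.
TTR = V / N = 29 / 50 = 0.58

0.58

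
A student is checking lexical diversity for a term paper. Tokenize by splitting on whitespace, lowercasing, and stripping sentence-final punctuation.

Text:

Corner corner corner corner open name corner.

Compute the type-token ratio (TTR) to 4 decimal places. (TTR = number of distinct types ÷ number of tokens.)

0.4286

N = 7 tokens, V = 3 types.
TTR = V / N = 3 / 7 = 0.4286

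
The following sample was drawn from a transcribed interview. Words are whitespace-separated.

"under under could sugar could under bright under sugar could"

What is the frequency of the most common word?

Frequencies: under:4, could:3, sugar:2, bright:1
Most common: 'under' with frequency 4.

4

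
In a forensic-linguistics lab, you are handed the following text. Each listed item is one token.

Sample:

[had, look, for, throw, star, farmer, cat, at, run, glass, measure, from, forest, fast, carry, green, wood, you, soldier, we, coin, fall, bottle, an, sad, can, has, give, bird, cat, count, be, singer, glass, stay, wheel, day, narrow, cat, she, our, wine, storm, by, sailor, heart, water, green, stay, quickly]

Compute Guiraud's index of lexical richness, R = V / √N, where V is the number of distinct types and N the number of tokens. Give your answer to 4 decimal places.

6.3640

N = 50, V = 45.
√N = 7.071068
R = 45 / 7.071068 = 6.3640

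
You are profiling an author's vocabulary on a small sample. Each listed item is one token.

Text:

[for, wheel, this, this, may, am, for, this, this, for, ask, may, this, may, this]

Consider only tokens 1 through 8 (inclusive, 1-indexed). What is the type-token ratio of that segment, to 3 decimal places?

0.625

Segment tokens 1–8: for, wheel, this, this, may, am, for, this
Segment N = 8, segment V = 5.
TTR = 5 / 8 = 0.625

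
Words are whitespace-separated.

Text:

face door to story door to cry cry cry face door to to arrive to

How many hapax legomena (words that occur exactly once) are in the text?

2

Frequencies: to:5, door:3, cry:3, face:2, story:1, arrive:1
Hapax (freq=1): arrive, story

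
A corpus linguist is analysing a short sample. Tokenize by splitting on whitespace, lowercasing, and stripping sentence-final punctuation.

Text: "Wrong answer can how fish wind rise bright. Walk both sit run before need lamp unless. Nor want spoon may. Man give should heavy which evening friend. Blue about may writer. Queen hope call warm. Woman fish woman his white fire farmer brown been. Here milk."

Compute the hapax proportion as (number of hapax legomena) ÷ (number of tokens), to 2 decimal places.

Frequencies: fish:2, may:2, woman:2, wrong:1, answer:1, can:1, how:1, wind:1, rise:1, bright:1, walk:1, both:1, sit:1, run:1, before:1, need:1, lamp:1, unless:1, nor:1, want:1, … (23 more, each freq 1)
Hapax count = 40; token count = 46.
Ratio = 40 / 46 = 0.87

0.87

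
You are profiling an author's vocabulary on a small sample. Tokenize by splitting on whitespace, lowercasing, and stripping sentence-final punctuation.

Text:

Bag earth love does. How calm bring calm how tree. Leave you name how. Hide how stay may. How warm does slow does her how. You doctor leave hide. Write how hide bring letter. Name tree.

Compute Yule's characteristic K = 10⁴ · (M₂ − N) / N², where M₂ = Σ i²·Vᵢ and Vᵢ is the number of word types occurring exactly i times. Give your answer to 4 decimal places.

Frequencies: how:7, does:3, hide:3, calm:2, bring:2, tree:2, leave:2, you:2, name:2, bag:1, earth:1, love:1, stay:1, may:1, warm:1, slow:1, her:1, doctor:1, write:1, letter:1
N = 36. Frequency spectrum: V_1=11, V_2=6, V_3=2, V_7=1
M₂ = 1²·11 + 2²·6 + 3²·2 + 7²·1 = 102
K = 10000 × (102 − 36) / 36² = 509.2593

509.2593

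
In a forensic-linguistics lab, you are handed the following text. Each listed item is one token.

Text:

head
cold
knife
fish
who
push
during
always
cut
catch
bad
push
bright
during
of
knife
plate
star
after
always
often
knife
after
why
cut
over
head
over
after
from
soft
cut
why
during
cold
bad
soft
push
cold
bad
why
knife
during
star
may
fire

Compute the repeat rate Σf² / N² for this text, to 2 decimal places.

0.05

Frequencies: knife:4, during:4, cold:3, push:3, cut:3, bad:3, after:3, why:3, head:2, always:2, star:2, over:2, soft:2, fish:1, who:1, catch:1, bright:1, of:1, plate:1, often:1, … (3 more, each freq 1)
Σf² = 116; N² = 2116
Repeat rate = 116 / 2116 = 0.05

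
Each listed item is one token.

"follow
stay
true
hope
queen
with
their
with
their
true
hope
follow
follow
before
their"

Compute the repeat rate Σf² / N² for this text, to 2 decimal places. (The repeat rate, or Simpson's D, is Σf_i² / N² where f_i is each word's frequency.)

0.15

Frequencies: follow:3, their:3, true:2, hope:2, with:2, stay:1, queen:1, before:1
Σf² = 33; N² = 225
Repeat rate = 33 / 225 = 0.15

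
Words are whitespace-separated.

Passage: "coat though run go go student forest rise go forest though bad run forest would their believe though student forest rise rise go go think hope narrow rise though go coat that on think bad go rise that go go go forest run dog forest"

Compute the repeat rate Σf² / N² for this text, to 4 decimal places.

Frequencies: go:10, forest:6, rise:5, though:4, run:3, coat:2, student:2, bad:2, think:2, that:2, would:1, their:1, believe:1, hope:1, narrow:1, on:1, dog:1
Σf² = 213; N² = 2025
Repeat rate = 213 / 2025 = 0.1052

0.1052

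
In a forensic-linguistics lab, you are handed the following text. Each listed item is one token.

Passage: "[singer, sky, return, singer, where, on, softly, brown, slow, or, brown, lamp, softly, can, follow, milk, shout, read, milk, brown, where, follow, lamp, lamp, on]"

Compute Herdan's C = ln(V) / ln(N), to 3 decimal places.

0.841

N = 25, V = 15.
ln(V) = 2.708050, ln(N) = 3.218876
C = 2.708050 / 3.218876 = 0.841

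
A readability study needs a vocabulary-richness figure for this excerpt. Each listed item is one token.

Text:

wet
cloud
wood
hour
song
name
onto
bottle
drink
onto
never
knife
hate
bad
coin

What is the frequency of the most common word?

Frequencies: onto:2, wet:1, cloud:1, wood:1, hour:1, song:1, name:1, bottle:1, drink:1, never:1, knife:1, hate:1, bad:1, coin:1
Most common: 'onto' with frequency 2.

2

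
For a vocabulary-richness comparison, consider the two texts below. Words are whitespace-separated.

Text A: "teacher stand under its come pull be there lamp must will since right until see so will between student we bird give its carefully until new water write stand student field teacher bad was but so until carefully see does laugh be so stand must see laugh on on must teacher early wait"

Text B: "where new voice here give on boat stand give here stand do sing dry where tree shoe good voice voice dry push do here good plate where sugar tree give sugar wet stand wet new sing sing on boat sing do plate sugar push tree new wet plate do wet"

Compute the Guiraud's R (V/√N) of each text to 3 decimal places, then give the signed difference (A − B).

A: V=34, N=53, R=4.670
B: V=18, N=50, R=2.546
Difference = 4.670 − 2.546 = 2.124

2.124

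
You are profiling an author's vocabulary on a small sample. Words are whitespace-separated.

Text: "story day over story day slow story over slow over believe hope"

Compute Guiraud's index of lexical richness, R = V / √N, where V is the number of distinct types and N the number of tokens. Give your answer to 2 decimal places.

N = 12, V = 6.
√N = 3.464102
R = 6 / 3.464102 = 1.73

1.73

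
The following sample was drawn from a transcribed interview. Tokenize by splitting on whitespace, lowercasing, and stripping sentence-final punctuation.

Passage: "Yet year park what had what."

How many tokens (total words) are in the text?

6

Tokens: yet, year, park, what, had, what
N = 6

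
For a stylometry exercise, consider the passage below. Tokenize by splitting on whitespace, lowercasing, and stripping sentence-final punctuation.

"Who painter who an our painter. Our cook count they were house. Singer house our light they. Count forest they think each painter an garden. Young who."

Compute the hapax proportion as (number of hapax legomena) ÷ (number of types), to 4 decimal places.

Frequencies: who:3, painter:3, our:3, they:3, an:2, count:2, house:2, cook:1, were:1, singer:1, light:1, forest:1, think:1, each:1, garden:1, young:1
Hapax count = 9; type count = 16.
Ratio = 9 / 16 = 0.5625

0.5625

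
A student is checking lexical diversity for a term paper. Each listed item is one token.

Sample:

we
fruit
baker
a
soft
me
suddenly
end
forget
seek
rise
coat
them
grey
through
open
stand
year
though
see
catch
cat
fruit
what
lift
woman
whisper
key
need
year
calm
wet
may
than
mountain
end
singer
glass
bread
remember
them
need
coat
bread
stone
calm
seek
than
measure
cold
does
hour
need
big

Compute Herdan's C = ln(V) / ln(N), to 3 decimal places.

N = 54, V = 43.
ln(V) = 3.761200, ln(N) = 3.988984
C = 3.761200 / 3.988984 = 0.943

0.943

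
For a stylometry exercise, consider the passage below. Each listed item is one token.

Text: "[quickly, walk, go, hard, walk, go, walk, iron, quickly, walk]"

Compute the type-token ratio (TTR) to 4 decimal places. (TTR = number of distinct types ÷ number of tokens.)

0.5000

N = 10 tokens, V = 5 types.
TTR = V / N = 5 / 10 = 0.5000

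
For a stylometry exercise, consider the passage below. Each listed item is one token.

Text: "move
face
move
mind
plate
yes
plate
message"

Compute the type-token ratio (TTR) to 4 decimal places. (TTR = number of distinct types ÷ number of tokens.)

0.7500

N = 8 tokens, V = 6 types.
TTR = V / N = 6 / 8 = 0.7500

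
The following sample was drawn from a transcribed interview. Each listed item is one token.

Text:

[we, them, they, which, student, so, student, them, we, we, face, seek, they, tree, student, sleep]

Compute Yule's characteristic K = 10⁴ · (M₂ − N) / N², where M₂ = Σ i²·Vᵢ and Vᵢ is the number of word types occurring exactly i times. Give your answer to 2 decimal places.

Frequencies: we:3, student:3, them:2, they:2, which:1, so:1, face:1, seek:1, tree:1, sleep:1
N = 16. Frequency spectrum: V_1=6, V_2=2, V_3=2
M₂ = 1²·6 + 2²·2 + 3²·2 = 32
K = 10000 × (32 − 16) / 16² = 625.00

625.00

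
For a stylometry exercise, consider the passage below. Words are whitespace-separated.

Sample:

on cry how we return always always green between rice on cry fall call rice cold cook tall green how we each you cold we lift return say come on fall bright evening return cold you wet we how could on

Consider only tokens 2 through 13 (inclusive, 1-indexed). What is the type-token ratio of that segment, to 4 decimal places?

Segment tokens 2–13: cry, how, we, return, always, always, green, between, rice, on, cry, fall
Segment N = 12, segment V = 10.
TTR = 10 / 12 = 0.8333

0.8333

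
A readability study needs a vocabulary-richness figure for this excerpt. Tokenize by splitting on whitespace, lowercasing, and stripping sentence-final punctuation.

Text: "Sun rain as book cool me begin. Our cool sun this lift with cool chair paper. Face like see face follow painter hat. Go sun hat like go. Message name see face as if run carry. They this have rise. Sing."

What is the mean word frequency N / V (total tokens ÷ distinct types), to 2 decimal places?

1.41

N = 41 tokens, V = 29 types.
Mean frequency = N / V = 41 / 29 = 1.41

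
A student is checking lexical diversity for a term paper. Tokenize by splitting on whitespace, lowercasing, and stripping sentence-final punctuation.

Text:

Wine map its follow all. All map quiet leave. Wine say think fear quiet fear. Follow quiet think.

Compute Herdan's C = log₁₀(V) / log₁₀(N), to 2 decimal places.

0.80

N = 18, V = 10.
log₁₀(V) = 1.000000, log₁₀(N) = 1.255273
C = 1.000000 / 1.255273 = 0.80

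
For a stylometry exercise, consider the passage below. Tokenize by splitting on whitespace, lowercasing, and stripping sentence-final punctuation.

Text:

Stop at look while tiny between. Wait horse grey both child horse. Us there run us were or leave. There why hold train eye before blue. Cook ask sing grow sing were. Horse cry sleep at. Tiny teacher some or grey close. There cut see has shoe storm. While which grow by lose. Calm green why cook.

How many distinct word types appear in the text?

42

Distinct types: {ask, at, before, between, blue, both, by, calm, child, close, cook, cry, cut, eye, green, grey, grow, has, hold, horse, leave, look, lose, or, run, see, shoe, sing, sleep, some, stop, storm, teacher, there, tiny, train, us, wait, were, which, while, why}
V = 42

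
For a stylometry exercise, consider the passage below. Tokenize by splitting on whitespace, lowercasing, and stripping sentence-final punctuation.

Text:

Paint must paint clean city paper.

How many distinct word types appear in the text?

5

Distinct types: {city, clean, must, paint, paper}
V = 5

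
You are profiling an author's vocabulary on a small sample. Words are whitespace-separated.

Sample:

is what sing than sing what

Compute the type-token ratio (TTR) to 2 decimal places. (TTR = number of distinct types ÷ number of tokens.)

0.67

N = 6 tokens, V = 4 types.
TTR = V / N = 4 / 6 = 0.67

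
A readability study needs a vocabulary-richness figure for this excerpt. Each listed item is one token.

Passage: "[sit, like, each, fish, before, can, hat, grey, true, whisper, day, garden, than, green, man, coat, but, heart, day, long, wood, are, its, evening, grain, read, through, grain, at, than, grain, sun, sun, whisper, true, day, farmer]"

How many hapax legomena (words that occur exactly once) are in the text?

Frequencies: day:3, grain:3, true:2, whisper:2, than:2, sun:2, sit:1, like:1, each:1, fish:1, before:1, can:1, hat:1, grey:1, garden:1, green:1, man:1, coat:1, but:1, heart:1, … (9 more, each freq 1)
Hapax (freq=1): are, at, before, but, can, coat, each, evening, farmer, fish, garden, green, grey, hat, heart, its, like, long, man, read, sit, through, wood

23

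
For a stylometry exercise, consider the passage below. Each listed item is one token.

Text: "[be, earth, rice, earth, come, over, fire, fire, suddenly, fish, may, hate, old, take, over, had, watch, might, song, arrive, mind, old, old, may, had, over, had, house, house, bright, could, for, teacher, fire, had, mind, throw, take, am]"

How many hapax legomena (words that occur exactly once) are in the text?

16

Frequencies: had:4, over:3, fire:3, old:3, earth:2, may:2, take:2, mind:2, house:2, be:1, rice:1, come:1, suddenly:1, fish:1, hate:1, watch:1, might:1, song:1, arrive:1, bright:1, … (5 more, each freq 1)
Hapax (freq=1): am, arrive, be, bright, come, could, fish, for, hate, might, rice, song, suddenly, teacher, throw, watch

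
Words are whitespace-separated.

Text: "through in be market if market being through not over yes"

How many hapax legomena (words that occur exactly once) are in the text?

Frequencies: through:2, market:2, in:1, be:1, if:1, being:1, not:1, over:1, yes:1
Hapax (freq=1): be, being, if, in, not, over, yes

7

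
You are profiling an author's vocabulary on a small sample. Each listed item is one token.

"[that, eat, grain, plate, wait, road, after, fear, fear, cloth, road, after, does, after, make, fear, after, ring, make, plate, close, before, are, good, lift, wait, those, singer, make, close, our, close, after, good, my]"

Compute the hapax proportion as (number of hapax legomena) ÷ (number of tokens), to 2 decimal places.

Frequencies: after:5, fear:3, make:3, close:3, plate:2, wait:2, road:2, good:2, that:1, eat:1, grain:1, cloth:1, does:1, ring:1, before:1, are:1, lift:1, those:1, singer:1, our:1, … (1 more, each freq 1)
Hapax count = 13; token count = 35.
Ratio = 13 / 35 = 0.37

0.37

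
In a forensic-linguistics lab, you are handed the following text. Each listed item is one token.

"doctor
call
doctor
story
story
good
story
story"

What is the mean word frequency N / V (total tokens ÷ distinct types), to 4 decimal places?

2.0000

N = 8 tokens, V = 4 types.
Mean frequency = N / V = 8 / 4 = 2.0000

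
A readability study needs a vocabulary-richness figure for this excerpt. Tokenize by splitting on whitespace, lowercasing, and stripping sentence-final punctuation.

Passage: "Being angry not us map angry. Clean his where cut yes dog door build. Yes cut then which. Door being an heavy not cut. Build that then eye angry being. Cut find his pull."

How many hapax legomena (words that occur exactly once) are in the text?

12

Frequencies: cut:4, being:3, angry:3, not:2, his:2, yes:2, door:2, build:2, then:2, us:1, map:1, clean:1, where:1, dog:1, which:1, an:1, heavy:1, that:1, eye:1, find:1, … (1 more, each freq 1)
Hapax (freq=1): an, clean, dog, eye, find, heavy, map, pull, that, us, where, which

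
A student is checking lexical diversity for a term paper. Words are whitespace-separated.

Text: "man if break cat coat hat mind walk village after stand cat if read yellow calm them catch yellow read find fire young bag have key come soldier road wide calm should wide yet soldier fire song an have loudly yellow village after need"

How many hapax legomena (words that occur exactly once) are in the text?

Frequencies: yellow:3, if:2, cat:2, village:2, after:2, read:2, calm:2, fire:2, have:2, soldier:2, wide:2, man:1, break:1, coat:1, hat:1, mind:1, walk:1, stand:1, them:1, catch:1, … (12 more, each freq 1)
Hapax (freq=1): an, bag, break, catch, coat, come, find, hat, key, loudly, man, mind, need, road, should, song, stand, them, walk, yet, young

21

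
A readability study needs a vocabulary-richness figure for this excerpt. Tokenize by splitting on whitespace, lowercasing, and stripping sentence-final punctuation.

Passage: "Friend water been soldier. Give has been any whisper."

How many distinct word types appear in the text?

Distinct types: {any, been, friend, give, has, soldier, water, whisper}
V = 8

8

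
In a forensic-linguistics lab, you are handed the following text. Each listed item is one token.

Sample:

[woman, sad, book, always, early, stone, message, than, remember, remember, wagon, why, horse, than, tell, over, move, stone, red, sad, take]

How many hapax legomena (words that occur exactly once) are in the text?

13

Frequencies: sad:2, stone:2, than:2, remember:2, woman:1, book:1, always:1, early:1, message:1, wagon:1, why:1, horse:1, tell:1, over:1, move:1, red:1, take:1
Hapax (freq=1): always, book, early, horse, message, move, over, red, take, tell, wagon, why, woman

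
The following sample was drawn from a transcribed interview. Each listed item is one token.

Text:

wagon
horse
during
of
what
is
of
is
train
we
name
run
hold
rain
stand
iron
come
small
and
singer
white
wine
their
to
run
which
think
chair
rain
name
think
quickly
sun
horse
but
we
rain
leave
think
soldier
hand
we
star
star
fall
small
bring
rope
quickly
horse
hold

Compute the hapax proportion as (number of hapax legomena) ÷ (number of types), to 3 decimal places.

Frequencies: horse:3, we:3, rain:3, think:3, of:2, is:2, name:2, run:2, hold:2, small:2, quickly:2, star:2, wagon:1, during:1, what:1, train:1, stand:1, iron:1, come:1, and:1, … (15 more, each freq 1)
Hapax count = 23; type count = 35.
Ratio = 23 / 35 = 0.657

0.657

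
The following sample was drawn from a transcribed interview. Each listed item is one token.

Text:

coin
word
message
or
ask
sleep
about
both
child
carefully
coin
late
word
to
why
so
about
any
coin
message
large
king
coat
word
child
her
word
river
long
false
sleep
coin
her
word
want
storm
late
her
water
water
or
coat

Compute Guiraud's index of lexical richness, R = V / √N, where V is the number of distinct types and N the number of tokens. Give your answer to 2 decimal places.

N = 42, V = 25.
√N = 6.480741
R = 25 / 6.480741 = 3.86

3.86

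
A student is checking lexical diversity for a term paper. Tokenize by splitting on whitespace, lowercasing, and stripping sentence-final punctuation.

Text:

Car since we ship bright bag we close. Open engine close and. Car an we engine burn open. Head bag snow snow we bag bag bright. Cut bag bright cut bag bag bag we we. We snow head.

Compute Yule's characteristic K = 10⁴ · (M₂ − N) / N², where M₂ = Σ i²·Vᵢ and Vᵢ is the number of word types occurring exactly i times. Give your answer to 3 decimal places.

844.875

Frequencies: bag:8, we:7, bright:3, snow:3, car:2, close:2, open:2, engine:2, head:2, cut:2, since:1, ship:1, and:1, an:1, burn:1
N = 38. Frequency spectrum: V_1=5, V_2=6, V_3=2, V_7=1, V_8=1
M₂ = 1²·5 + 2²·6 + 3²·2 + 7²·1 + 8²·1 = 160
K = 10000 × (160 − 38) / 38² = 844.875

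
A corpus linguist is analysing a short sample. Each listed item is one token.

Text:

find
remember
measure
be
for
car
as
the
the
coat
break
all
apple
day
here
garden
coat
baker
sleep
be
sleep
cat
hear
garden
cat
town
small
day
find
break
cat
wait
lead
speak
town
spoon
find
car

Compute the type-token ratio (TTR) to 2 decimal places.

0.66

N = 38 tokens, V = 25 types.
TTR = V / N = 25 / 38 = 0.66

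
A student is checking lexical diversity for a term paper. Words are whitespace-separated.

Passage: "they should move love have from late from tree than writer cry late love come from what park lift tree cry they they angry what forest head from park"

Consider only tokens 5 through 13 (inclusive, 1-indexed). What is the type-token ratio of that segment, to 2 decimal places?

0.78

Segment tokens 5–13: have, from, late, from, tree, than, writer, cry, late
Segment N = 9, segment V = 7.
TTR = 7 / 9 = 0.78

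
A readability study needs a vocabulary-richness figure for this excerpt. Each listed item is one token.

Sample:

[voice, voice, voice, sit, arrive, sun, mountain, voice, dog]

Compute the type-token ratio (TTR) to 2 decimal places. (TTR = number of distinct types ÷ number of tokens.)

0.67

N = 9 tokens, V = 6 types.
TTR = V / N = 6 / 9 = 0.67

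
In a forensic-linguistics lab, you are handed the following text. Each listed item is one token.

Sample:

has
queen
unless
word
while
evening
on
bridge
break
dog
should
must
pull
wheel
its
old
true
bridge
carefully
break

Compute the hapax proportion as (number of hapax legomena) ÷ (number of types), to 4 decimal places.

0.8889

Frequencies: bridge:2, break:2, has:1, queen:1, unless:1, word:1, while:1, evening:1, on:1, dog:1, should:1, must:1, pull:1, wheel:1, its:1, old:1, true:1, carefully:1
Hapax count = 16; type count = 18.
Ratio = 16 / 18 = 0.8889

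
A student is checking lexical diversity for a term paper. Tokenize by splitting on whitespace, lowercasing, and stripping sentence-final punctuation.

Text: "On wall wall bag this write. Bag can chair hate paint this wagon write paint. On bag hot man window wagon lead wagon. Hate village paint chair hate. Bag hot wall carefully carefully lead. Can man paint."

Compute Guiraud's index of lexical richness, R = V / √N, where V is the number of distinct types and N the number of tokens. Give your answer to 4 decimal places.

2.6304

N = 37, V = 16.
√N = 6.082763
R = 16 / 6.082763 = 2.6304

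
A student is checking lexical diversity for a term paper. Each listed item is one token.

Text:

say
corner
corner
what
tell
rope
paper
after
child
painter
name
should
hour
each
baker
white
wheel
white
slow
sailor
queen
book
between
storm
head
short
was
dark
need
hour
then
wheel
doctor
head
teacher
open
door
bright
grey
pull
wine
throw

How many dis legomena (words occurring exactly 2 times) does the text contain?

5

Frequencies: corner:2, hour:2, white:2, wheel:2, head:2, say:1, what:1, tell:1, rope:1, paper:1, after:1, child:1, painter:1, name:1, should:1, each:1, baker:1, slow:1, sailor:1, queen:1, … (17 more, each freq 1)
Words with frequency 2: corner, head, hour, wheel, white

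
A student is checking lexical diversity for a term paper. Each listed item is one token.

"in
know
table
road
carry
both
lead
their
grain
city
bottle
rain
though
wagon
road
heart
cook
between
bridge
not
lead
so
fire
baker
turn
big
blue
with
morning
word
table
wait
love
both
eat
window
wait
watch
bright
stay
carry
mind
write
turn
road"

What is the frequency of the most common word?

3

Frequencies: road:3, table:2, carry:2, both:2, lead:2, turn:2, wait:2, in:1, know:1, their:1, grain:1, city:1, bottle:1, rain:1, though:1, wagon:1, heart:1, cook:1, between:1, bridge:1, … (17 more, each freq 1)
Most common: 'road' with frequency 3.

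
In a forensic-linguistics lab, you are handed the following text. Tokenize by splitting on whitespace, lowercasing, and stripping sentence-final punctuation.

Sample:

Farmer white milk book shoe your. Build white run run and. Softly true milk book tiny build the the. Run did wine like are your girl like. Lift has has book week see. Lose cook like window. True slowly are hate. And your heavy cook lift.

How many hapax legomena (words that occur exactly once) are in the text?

14

Frequencies: book:3, your:3, run:3, like:3, white:2, milk:2, build:2, and:2, true:2, the:2, are:2, lift:2, has:2, cook:2, farmer:1, shoe:1, softly:1, tiny:1, did:1, wine:1, … (8 more, each freq 1)
Hapax (freq=1): did, farmer, girl, hate, heavy, lose, see, shoe, slowly, softly, tiny, week, window, wine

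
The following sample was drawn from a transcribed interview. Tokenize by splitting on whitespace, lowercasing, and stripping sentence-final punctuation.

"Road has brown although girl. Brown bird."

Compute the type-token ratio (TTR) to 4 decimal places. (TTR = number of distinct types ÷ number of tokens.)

0.8571

N = 7 tokens, V = 6 types.
TTR = V / N = 6 / 7 = 0.8571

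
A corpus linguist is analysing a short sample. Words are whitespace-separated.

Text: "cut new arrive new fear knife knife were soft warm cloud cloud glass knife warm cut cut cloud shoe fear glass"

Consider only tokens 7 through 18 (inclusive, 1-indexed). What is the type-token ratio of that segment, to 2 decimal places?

Segment tokens 7–18: knife, were, soft, warm, cloud, cloud, glass, knife, warm, cut, cut, cloud
Segment N = 12, segment V = 7.
TTR = 7 / 12 = 0.58

0.58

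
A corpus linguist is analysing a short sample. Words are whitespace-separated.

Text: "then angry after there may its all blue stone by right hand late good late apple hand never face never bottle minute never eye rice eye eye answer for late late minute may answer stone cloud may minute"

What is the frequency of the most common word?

4

Frequencies: late:4, may:3, never:3, minute:3, eye:3, stone:2, hand:2, answer:2, then:1, angry:1, after:1, there:1, its:1, all:1, blue:1, by:1, right:1, good:1, apple:1, face:1, … (4 more, each freq 1)
Most common: 'late' with frequency 4.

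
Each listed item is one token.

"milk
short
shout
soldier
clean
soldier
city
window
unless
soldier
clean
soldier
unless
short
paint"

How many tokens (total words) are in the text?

15

Tokens: milk, short, shout, soldier, clean, soldier, city, window, unless, soldier, clean, soldier, unless, short, paint
N = 15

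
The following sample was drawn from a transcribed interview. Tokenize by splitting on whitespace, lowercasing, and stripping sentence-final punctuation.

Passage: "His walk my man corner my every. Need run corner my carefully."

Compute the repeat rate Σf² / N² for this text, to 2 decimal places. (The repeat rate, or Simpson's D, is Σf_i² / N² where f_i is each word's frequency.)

0.14

Frequencies: my:3, corner:2, his:1, walk:1, man:1, every:1, need:1, run:1, carefully:1
Σf² = 20; N² = 144
Repeat rate = 20 / 144 = 0.14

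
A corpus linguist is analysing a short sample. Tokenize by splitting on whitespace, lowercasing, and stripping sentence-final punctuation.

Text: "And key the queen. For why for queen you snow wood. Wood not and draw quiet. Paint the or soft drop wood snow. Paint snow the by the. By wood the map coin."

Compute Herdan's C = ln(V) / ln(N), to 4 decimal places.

0.8421

N = 33, V = 19.
ln(V) = 2.944439, ln(N) = 3.496508
C = 2.944439 / 3.496508 = 0.8421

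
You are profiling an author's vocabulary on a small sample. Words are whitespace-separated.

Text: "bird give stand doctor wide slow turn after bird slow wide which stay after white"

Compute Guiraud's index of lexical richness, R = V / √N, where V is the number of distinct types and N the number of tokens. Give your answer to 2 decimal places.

N = 15, V = 11.
√N = 3.872983
R = 11 / 3.872983 = 2.84

2.84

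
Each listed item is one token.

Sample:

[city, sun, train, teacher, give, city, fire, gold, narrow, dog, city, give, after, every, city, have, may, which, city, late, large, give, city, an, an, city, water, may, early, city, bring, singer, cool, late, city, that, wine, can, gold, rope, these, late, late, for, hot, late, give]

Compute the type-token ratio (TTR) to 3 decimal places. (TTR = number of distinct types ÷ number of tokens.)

N = 47 tokens, V = 29 types.
TTR = V / N = 29 / 47 = 0.617

0.617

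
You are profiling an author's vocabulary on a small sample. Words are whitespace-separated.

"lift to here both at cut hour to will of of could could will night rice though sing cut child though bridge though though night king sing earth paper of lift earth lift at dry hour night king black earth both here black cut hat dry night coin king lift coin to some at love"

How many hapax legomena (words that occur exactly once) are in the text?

7

Frequencies: lift:4, night:4, though:4, to:3, at:3, cut:3, of:3, king:3, earth:3, here:2, both:2, hour:2, will:2, could:2, sing:2, dry:2, black:2, coin:2, rice:1, child:1, … (5 more, each freq 1)
Hapax (freq=1): bridge, child, hat, love, paper, rice, some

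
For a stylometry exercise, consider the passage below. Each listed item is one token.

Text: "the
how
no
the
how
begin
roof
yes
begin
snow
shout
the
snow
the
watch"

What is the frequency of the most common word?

Frequencies: the:4, how:2, begin:2, snow:2, no:1, roof:1, yes:1, shout:1, watch:1
Most common: 'the' with frequency 4.

4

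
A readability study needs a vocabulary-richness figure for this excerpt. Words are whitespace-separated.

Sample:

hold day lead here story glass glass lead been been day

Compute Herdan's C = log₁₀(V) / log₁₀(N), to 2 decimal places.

0.81

N = 11, V = 7.
log₁₀(V) = 0.845098, log₁₀(N) = 1.041393
C = 0.845098 / 1.041393 = 0.81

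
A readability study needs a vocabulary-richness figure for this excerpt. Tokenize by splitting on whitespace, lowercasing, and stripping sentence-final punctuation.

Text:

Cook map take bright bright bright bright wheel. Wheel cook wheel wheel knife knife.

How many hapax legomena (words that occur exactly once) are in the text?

Frequencies: bright:4, wheel:4, cook:2, knife:2, map:1, take:1
Hapax (freq=1): map, take

2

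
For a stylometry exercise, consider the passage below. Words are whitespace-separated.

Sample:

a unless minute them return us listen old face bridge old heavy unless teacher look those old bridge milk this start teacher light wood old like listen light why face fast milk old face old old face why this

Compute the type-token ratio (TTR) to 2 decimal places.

N = 39 tokens, V = 22 types.
TTR = V / N = 22 / 39 = 0.56

0.56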